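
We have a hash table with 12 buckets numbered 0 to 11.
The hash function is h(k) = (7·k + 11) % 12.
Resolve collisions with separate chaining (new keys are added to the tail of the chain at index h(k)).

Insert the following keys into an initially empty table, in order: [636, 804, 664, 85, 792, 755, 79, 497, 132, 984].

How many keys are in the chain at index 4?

1

Insert 636: h=11, bucket 11 empty → new chain.
Insert 804: h=11, bucket 11 nonempty → append to chain.
Insert 664: h=3, bucket 3 empty → new chain.
Insert 85: h=6, bucket 6 empty → new chain.
Insert 792: h=11, bucket 11 nonempty → append to chain.
Insert 755: h=4, bucket 4 empty → new chain.
Insert 79: h=0, bucket 0 empty → new chain.
Insert 497: h=10, bucket 10 empty → new chain.
Insert 132: h=11, bucket 11 nonempty → append to chain.
Insert 984: h=11, bucket 11 nonempty → append to chain.
Final buckets:
0: 79
1: ∅
2: ∅
3: 664
4: 755
5: ∅
6: 85
7: ∅
8: ∅
9: ∅
10: 497
11: 636 -> 804 -> 792 -> 132 -> 984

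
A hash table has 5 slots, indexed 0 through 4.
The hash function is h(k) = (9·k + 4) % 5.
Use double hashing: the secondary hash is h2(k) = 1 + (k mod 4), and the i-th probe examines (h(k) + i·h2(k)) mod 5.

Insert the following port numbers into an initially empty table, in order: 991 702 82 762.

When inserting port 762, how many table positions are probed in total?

Insert 991: h=3, slot 3 empty => index 3.
Insert 702: h=2, slot 2 empty => index 2.
Insert 82: h=2, h2=3, slot 2 occupied => index 0.
Insert 762: h=2, h2=3, slots 2,0,3 occupied => index 1.
Table: [82, 762, 702, 991, _]

4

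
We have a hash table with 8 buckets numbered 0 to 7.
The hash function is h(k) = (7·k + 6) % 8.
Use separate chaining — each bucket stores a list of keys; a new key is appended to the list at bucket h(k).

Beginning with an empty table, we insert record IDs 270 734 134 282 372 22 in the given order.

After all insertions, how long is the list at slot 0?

Insert 270: h=0, bucket 0 empty → new chain.
Insert 734: h=0, bucket 0 nonempty → append to chain.
Insert 134: h=0, bucket 0 nonempty → append to chain.
Insert 282: h=4, bucket 4 empty → new chain.
Insert 372: h=2, bucket 2 empty → new chain.
Insert 22: h=0, bucket 0 nonempty → append to chain.
Final buckets:
0: 270 -> 734 -> 134 -> 22
1: —
2: 372
3: —
4: 282
5: —
6: —
7: —

4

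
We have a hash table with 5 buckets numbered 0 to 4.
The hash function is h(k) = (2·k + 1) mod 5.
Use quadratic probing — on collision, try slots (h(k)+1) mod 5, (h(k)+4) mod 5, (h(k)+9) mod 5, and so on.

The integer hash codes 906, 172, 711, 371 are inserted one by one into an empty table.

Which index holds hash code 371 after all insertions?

2

906 hashes to 3; slot 3 is free → place at 3.
172 hashes to 0; slot 0 is free → place at 0.
711 hashes to 3; 3 taken → place at 4.
371 hashes to 3; 3,4 taken → place at 2.
Table: [172, ∅, 371, 906, 711]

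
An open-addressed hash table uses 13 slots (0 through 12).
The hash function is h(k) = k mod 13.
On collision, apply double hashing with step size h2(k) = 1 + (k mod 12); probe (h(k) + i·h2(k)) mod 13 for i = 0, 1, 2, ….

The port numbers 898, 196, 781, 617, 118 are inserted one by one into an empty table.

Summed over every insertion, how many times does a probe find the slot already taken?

Insert 898: h=1, slot 1 empty → index 1.
Insert 196: h=1, h2=5, slot 1 occupied → index 6.
Insert 781: h=1, h2=2, slot 1 occupied → index 3.
Insert 617: h=6, h2=6, slot 6 occupied → index 12.
Insert 118: h=1, h2=11, slots 1,12 occupied → index 10.
Table: [_, 898, _, 781, _, _, 196, _, _, _, 118, _, 617]

5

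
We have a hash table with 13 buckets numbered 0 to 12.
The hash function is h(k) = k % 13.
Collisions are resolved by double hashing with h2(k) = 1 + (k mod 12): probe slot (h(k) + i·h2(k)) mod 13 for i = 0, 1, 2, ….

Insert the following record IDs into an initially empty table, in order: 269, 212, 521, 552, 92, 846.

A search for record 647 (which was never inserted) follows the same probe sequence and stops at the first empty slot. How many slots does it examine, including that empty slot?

269 hashes to 9; slot 9 is free -> place at 9.
212 hashes to 4; slot 4 is free -> place at 4.
521 hashes to 1; slot 1 is free -> place at 1.
552 hashes to 6; slot 6 is free -> place at 6.
92 hashes to 1, h2=9; 1 taken -> place at 10.
846 hashes to 1, h2=7; 1 taken -> place at 8.
Table: [., 521, ., ., 212, ., 552, ., 846, 269, 92, ., .]
Lookup 647: h=10, h2=12, probe 10,9,8,7 → slot 7 empty, not found.

4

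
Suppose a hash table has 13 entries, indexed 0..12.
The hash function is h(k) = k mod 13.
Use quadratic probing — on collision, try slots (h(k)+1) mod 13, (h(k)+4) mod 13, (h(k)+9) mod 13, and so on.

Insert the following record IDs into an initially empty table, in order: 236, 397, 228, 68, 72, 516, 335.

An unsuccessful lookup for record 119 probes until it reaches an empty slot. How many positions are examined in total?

3

Insert 236: h=2, slot 2 empty => index 2.
Insert 397: h=7, slot 7 empty => index 7.
Insert 228: h=7, slot 7 occupied => index 8.
Insert 68: h=3, slot 3 empty => index 3.
Insert 72: h=7, slots 7,8 occupied => index 11.
Insert 516: h=9, slot 9 empty => index 9.
Insert 335: h=10, slot 10 empty => index 10.
Table: [—, —, 236, 68, —, —, —, 397, 228, 516, 335, 72, —]
Lookup 119: h=2, probe 2,3,6 → slot 6 empty, not found.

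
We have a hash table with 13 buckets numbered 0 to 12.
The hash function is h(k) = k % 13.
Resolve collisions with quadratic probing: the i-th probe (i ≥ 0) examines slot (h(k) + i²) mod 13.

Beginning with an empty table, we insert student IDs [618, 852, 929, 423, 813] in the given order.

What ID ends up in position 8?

618: h=7 => slot 7
852: h=7, probe 7,8 => slot 8
929: h=6 => slot 6
423: h=7, probe 7,8,11 => slot 11
813: h=7, probe 7,8,11,3 => slot 3
Table: [-, -, -, 813, -, -, 929, 618, 852, -, -, 423, -]

852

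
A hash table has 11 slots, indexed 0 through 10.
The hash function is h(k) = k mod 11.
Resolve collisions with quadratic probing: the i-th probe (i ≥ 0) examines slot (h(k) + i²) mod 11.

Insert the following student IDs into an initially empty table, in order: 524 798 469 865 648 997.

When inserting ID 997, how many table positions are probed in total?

4

Insert 524: h=7, slot 7 empty => index 7.
Insert 798: h=6, slot 6 empty => index 6.
Insert 469: h=7, slot 7 occupied => index 8.
Insert 865: h=7, slots 7,8 occupied => index 0.
Insert 648: h=10, slot 10 empty => index 10.
Insert 997: h=7, slots 7,8,0 occupied => index 5.
Table: [865, ∅, ∅, ∅, ∅, 997, 798, 524, 469, ∅, 648]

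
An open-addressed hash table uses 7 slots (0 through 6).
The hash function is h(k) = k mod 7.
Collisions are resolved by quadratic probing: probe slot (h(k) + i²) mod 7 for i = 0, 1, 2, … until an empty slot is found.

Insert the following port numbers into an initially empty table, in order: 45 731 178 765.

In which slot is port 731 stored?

45 hashes to 3; slot 3 is free -> place at 3.
731 hashes to 3; 3 taken -> place at 4.
178 hashes to 3; 3,4 taken -> place at 0.
765 hashes to 2; slot 2 is free -> place at 2.
Table: [178, ∅, 765, 45, 731, ∅, ∅]

4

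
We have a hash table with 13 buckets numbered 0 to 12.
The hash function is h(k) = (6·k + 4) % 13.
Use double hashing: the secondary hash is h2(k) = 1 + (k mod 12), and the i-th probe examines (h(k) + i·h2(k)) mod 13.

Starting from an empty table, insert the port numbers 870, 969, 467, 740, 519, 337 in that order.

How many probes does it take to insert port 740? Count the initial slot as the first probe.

870: h=11 → slot 11
969: h=7 → slot 7
467: h=11, h2=12, probe 11,10 → slot 10
740: h=11, h2=9, probe 11,7,3 → slot 3
519: h=11, h2=4, probe 11,2 → slot 2
337: h=11, h2=2, probe 11,0 → slot 0
Table: [337, -, 519, 740, -, -, -, 969, -, -, 467, 870, -]

3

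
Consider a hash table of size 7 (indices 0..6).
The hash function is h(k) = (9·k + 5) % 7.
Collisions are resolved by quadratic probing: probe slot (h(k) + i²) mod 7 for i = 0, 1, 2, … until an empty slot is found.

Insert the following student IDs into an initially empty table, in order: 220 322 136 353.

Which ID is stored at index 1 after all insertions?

220: h=4 → slot 4
322: h=5 → slot 5
136: h=4, probe 4,5,1 → slot 1
353: h=4, probe 4,5,1,6 → slot 6
Table: [_, 136, _, _, 220, 322, 353]

136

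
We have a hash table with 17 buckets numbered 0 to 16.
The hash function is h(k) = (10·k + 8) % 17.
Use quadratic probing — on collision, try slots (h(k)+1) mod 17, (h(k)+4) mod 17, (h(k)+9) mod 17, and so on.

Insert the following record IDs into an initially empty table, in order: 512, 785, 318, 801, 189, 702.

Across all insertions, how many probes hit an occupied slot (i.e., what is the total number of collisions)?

3

Insert 512: h=11, slot 11 empty -> index 11.
Insert 785: h=4, slot 4 empty -> index 4.
Insert 318: h=9, slot 9 empty -> index 9.
Insert 801: h=11, slot 11 occupied -> index 12.
Insert 189: h=11, slots 11,12 occupied -> index 15.
Insert 702: h=7, slot 7 empty -> index 7.
Table: [—, —, —, —, 785, —, —, 702, —, 318, —, 512, 801, —, —, 189, —]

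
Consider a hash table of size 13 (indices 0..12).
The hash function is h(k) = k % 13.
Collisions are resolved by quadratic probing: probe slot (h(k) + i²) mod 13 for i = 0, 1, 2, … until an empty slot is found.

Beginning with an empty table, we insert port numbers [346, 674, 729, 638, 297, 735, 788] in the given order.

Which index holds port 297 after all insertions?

346: h=8 -> slot 8
674: h=11 -> slot 11
729: h=1 -> slot 1
638: h=1, probe 1,2 -> slot 2
297: h=11, probe 11,12 -> slot 12
735: h=7 -> slot 7
788: h=8, probe 8,9 -> slot 9
Table: [—, 729, 638, —, —, —, —, 735, 346, 788, —, 674, 297]

12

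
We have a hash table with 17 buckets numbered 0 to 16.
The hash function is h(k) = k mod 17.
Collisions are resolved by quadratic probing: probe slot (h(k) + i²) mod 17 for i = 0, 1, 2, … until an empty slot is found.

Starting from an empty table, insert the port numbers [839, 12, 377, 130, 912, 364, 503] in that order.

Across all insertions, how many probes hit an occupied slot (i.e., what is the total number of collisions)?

839: h=6 -> slot 6
12: h=12 -> slot 12
377: h=3 -> slot 3
130: h=11 -> slot 11
912: h=11, probe 11,12,15 -> slot 15
364: h=7 -> slot 7
503: h=10 -> slot 10
Table: [—, —, —, 377, —, —, 839, 364, —, —, 503, 130, 12, —, —, 912, —]

2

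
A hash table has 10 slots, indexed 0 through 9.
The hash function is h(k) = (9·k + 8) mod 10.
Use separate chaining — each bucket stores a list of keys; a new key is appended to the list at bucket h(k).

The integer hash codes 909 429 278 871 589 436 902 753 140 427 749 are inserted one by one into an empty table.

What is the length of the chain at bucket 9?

Insert 909: h=9, bucket 9 empty → new chain.
Insert 429: h=9, bucket 9 nonempty → append to chain.
Insert 278: h=0, bucket 0 empty → new chain.
Insert 871: h=7, bucket 7 empty → new chain.
Insert 589: h=9, bucket 9 nonempty → append to chain.
Insert 436: h=2, bucket 2 empty → new chain.
Insert 902: h=6, bucket 6 empty → new chain.
Insert 753: h=5, bucket 5 empty → new chain.
Insert 140: h=8, bucket 8 empty → new chain.
Insert 427: h=1, bucket 1 empty → new chain.
Insert 749: h=9, bucket 9 nonempty → append to chain.
Final buckets:
0: 278
1: 427
2: 436
3: ∅
4: ∅
5: 753
6: 902
7: 871
8: 140
9: 909 -> 429 -> 589 -> 749

4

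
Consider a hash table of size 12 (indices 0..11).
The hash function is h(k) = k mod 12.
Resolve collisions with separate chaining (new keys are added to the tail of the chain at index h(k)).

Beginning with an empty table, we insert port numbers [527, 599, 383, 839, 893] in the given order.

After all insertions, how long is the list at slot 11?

4

Insert 527: h=11, bucket 11 empty -> new chain.
Insert 599: h=11, bucket 11 nonempty -> append to chain.
Insert 383: h=11, bucket 11 nonempty -> append to chain.
Insert 839: h=11, bucket 11 nonempty -> append to chain.
Insert 893: h=5, bucket 5 empty -> new chain.
Final buckets:
0: _
1: _
2: _
3: _
4: _
5: 893
6: _
7: _
8: _
9: _
10: _
11: 527 -> 599 -> 383 -> 839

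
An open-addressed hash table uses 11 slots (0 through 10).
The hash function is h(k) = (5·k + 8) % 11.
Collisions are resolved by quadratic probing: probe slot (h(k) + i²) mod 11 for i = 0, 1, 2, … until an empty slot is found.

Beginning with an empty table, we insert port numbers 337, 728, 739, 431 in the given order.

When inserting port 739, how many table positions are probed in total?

Insert 337: h=10, slot 10 empty => index 10.
Insert 728: h=7, slot 7 empty => index 7.
Insert 739: h=7, slot 7 occupied => index 8.
Insert 431: h=7, slots 7,8 occupied => index 0.
Table: [431, -, -, -, -, -, -, 728, 739, -, 337]

2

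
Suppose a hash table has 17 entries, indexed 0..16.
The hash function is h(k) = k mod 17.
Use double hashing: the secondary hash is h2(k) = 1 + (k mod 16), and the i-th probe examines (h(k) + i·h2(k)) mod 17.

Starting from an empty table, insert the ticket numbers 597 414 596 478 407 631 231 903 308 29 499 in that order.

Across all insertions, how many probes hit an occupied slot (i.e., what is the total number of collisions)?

12

597 hashes to 2; slot 2 is free → place at 2.
414 hashes to 6; slot 6 is free → place at 6.
596 hashes to 1; slot 1 is free → place at 1.
478 hashes to 2, h2=15; 2 taken → place at 0.
407 hashes to 16; slot 16 is free → place at 16.
631 hashes to 2, h2=8; 2 taken → place at 10.
231 hashes to 10, h2=8; 10,1 taken → place at 9.
903 hashes to 2, h2=8; 2,10,1,9,0 taken → place at 8.
308 hashes to 2, h2=5; 2 taken → place at 7.
29 hashes to 12; slot 12 is free → place at 12.
499 hashes to 6, h2=4; 6,10 taken → place at 14.
Table: [478, 596, 597, —, —, —, 414, 308, 903, 231, 631, —, 29, —, 499, —, 407]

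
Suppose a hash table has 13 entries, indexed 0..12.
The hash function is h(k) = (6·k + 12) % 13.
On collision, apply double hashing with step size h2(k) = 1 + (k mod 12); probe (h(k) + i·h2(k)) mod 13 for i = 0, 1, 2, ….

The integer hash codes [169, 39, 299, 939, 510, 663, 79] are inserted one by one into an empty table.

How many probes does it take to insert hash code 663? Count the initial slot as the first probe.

169: h=12 -> slot 12
39: h=12, h2=4, probe 12,3 -> slot 3
299: h=12, h2=12, probe 12,11 -> slot 11
939: h=4 -> slot 4
510: h=4, h2=7, probe 4,11,5 -> slot 5
663: h=12, h2=4, probe 12,3,7 -> slot 7
79: h=5, h2=8, probe 5,0 -> slot 0
Table: [79, —, —, 39, 939, 510, —, 663, —, —, —, 299, 169]

3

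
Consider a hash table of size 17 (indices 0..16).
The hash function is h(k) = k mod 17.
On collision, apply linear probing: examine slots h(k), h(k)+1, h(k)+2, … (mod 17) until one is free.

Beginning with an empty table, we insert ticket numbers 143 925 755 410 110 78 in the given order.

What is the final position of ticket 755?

9

143: h=7 -> slot 7
925: h=7, probe 7,8 -> slot 8
755: h=7, probe 7,8,9 -> slot 9
410: h=2 -> slot 2
110: h=8, probe 8,9,10 -> slot 10
78: h=10, probe 10,11 -> slot 11
Table: [∅, ∅, 410, ∅, ∅, ∅, ∅, 143, 925, 755, 110, 78, ∅, ∅, ∅, ∅, ∅]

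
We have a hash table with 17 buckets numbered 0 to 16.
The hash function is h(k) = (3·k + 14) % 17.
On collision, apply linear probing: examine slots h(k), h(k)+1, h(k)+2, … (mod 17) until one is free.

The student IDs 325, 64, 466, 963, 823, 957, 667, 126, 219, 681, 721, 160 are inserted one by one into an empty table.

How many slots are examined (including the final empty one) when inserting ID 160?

325 hashes to 3; slot 3 is free → place at 3.
64 hashes to 2; slot 2 is free → place at 2.
466 hashes to 1; slot 1 is free → place at 1.
963 hashes to 13; slot 13 is free → place at 13.
823 hashes to 1; 1,2,3 taken → place at 4.
957 hashes to 12; slot 12 is free → place at 12.
667 hashes to 9; slot 9 is free → place at 9.
126 hashes to 1; 1,2,3,4 taken → place at 5.
219 hashes to 8; slot 8 is free → place at 8.
681 hashes to 0; slot 0 is free → place at 0.
721 hashes to 1; 1,2,3,4,5 taken → place at 6.
160 hashes to 1; 1,2,3,4,5,6 taken → place at 7.
Table: [681, 466, 64, 325, 823, 126, 721, 160, 219, 667, ∅, ∅, 957, 963, ∅, ∅, ∅]

7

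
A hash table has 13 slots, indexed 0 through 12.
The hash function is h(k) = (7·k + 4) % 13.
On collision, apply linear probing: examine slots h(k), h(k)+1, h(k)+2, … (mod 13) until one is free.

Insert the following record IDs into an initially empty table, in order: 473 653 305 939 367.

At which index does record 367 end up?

2

473 hashes to 0; slot 0 is free -> place at 0.
653 hashes to 12; slot 12 is free -> place at 12.
305 hashes to 7; slot 7 is free -> place at 7.
939 hashes to 12; 12,0 taken -> place at 1.
367 hashes to 12; 12,0,1 taken -> place at 2.
Table: [473, 939, 367, _, _, _, _, 305, _, _, _, _, 653]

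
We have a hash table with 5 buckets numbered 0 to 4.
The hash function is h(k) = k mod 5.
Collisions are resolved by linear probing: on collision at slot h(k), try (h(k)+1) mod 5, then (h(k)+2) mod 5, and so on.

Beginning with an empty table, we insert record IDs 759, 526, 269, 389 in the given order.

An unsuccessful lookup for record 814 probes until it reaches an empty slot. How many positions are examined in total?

5

759: h=4 => slot 4
526: h=1 => slot 1
269: h=4, probe 4,0 => slot 0
389: h=4, probe 4,0,1,2 => slot 2
Table: [269, 526, 389, ., 759]
Lookup 814: h=4, probe 4,0,1,2,3 → slot 3 empty, not found.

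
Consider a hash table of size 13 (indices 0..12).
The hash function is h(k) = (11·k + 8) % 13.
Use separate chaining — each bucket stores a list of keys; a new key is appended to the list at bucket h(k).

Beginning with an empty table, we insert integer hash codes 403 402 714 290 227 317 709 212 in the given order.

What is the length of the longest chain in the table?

403 -> bucket 8
402 -> bucket 10
714 -> bucket 10 (collision)
290 -> bucket 0
227 -> bucket 9
317 -> bucket 11
709 -> bucket 7
212 -> bucket 0 (collision)
Final buckets:
0: 290 -> 212
1: ∅
2: ∅
3: ∅
4: ∅
5: ∅
6: ∅
7: 709
8: 403
9: 227
10: 402 -> 714
11: 317
12: ∅

2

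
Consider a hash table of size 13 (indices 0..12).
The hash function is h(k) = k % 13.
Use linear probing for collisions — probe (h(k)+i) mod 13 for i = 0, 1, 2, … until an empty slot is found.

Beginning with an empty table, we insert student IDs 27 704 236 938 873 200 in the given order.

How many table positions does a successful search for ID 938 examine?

Insert 27: h=1, slot 1 empty -> index 1.
Insert 704: h=2, slot 2 empty -> index 2.
Insert 236: h=2, slot 2 occupied -> index 3.
Insert 938: h=2, slots 2,3 occupied -> index 4.
Insert 873: h=2, slots 2,3,4 occupied -> index 5.
Insert 200: h=5, slot 5 occupied -> index 6.
Table: [., 27, 704, 236, 938, 873, 200, ., ., ., ., ., .]
Lookup 938: h=2, probe 2,3,4 → found at 4.

3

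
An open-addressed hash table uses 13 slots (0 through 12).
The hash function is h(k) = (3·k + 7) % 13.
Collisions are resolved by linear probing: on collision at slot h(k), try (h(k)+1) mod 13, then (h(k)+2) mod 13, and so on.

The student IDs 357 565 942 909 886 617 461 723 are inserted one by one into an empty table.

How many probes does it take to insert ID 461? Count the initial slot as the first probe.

Insert 357: h=12, slot 12 empty => index 12.
Insert 565: h=12, slot 12 occupied => index 0.
Insert 942: h=12, slots 12,0 occupied => index 1.
Insert 909: h=4, slot 4 empty => index 4.
Insert 886: h=0, slots 0,1 occupied => index 2.
Insert 617: h=12, slots 12,0,1,2 occupied => index 3.
Insert 461: h=12, slots 12,0,1,2,3,4 occupied => index 5.
Insert 723: h=5, slot 5 occupied => index 6.
Table: [565, 942, 886, 617, 909, 461, 723, ., ., ., ., ., 357]

7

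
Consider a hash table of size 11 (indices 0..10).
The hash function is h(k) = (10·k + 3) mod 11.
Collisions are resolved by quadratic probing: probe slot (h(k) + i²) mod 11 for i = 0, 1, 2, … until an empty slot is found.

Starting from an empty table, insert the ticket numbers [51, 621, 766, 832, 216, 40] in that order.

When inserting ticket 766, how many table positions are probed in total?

51: h=7 → slot 7
621: h=9 → slot 9
766: h=7, probe 7,8 → slot 8
832: h=7, probe 7,8,0 → slot 0
216: h=7, probe 7,8,0,5 → slot 5
40: h=7, probe 7,8,0,5,1 → slot 1
Table: [832, 40, -, -, -, 216, -, 51, 766, 621, -]

2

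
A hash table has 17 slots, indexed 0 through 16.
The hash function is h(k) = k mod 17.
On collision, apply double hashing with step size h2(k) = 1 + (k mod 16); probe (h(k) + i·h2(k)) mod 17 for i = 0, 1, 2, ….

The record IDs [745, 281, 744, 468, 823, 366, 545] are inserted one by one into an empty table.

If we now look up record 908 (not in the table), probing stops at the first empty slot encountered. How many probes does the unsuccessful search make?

2

745: h=14 → slot 14
281: h=9 → slot 9
744: h=13 → slot 13
468: h=9, h2=5, probe 9,14,2 → slot 2
823: h=7 → slot 7
366: h=9, h2=15, probe 9,7,5 → slot 5
545: h=1 → slot 1
Table: [∅, 545, 468, ∅, ∅, 366, ∅, 823, ∅, 281, ∅, ∅, ∅, 744, 745, ∅, ∅]
Lookup 908: h=7, h2=13, probe 7,3 → slot 3 empty, not found.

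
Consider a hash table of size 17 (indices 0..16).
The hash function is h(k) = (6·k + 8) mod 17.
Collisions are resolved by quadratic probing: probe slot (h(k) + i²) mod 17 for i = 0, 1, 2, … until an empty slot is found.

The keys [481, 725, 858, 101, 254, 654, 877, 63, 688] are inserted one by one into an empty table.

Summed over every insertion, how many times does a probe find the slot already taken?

6

481 hashes to 4; slot 4 is free => place at 4.
725 hashes to 6; slot 6 is free => place at 6.
858 hashes to 5; slot 5 is free => place at 5.
101 hashes to 2; slot 2 is free => place at 2.
254 hashes to 2; 2 taken => place at 3.
654 hashes to 5; 5,6 taken => place at 9.
877 hashes to 0; slot 0 is free => place at 0.
63 hashes to 12; slot 12 is free => place at 12.
688 hashes to 5; 5,6,9 taken => place at 14.
Table: [877, _, 101, 254, 481, 858, 725, _, _, 654, _, _, 63, _, 688, _, _]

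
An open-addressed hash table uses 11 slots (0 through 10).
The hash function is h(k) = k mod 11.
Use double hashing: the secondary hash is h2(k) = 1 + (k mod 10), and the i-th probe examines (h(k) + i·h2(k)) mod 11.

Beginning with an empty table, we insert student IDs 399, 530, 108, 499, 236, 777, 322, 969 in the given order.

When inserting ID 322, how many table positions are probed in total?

2

399: h=3 → slot 3
530: h=2 → slot 2
108: h=9 → slot 9
499: h=4 → slot 4
236: h=5 → slot 5
777: h=7 → slot 7
322: h=3, h2=3, probe 3,6 → slot 6
969: h=1 → slot 1
Table: [—, 969, 530, 399, 499, 236, 322, 777, —, 108, —]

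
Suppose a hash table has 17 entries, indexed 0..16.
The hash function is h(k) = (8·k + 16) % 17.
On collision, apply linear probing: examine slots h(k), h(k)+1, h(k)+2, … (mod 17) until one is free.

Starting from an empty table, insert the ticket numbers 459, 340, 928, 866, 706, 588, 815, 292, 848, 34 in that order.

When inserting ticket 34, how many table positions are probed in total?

4

Insert 459: h=16, slot 16 empty => index 16.
Insert 340: h=16, slot 16 occupied => index 0.
Insert 928: h=11, slot 11 empty => index 11.
Insert 866: h=8, slot 8 empty => index 8.
Insert 706: h=3, slot 3 empty => index 3.
Insert 588: h=11, slot 11 occupied => index 12.
Insert 815: h=8, slot 8 occupied => index 9.
Insert 292: h=6, slot 6 empty => index 6.
Insert 848: h=0, slot 0 occupied => index 1.
Insert 34: h=16, slots 16,0,1 occupied => index 2.
Table: [340, 848, 34, 706, ∅, ∅, 292, ∅, 866, 815, ∅, 928, 588, ∅, ∅, ∅, 459]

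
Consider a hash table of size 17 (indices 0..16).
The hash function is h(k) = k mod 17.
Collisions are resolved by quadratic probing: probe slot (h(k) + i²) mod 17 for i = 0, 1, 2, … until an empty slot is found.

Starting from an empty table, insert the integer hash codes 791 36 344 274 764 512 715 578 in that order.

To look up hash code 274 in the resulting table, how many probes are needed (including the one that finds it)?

2

791 hashes to 9; slot 9 is free → place at 9.
36 hashes to 2; slot 2 is free → place at 2.
344 hashes to 4; slot 4 is free → place at 4.
274 hashes to 2; 2 taken → place at 3.
764 hashes to 16; slot 16 is free → place at 16.
512 hashes to 2; 2,3 taken → place at 6.
715 hashes to 1; slot 1 is free → place at 1.
578 hashes to 0; slot 0 is free → place at 0.
Table: [578, 715, 36, 274, 344, ∅, 512, ∅, ∅, 791, ∅, ∅, ∅, ∅, ∅, ∅, 764]
Lookup 274: h=2, probe 2,3 → found at 3.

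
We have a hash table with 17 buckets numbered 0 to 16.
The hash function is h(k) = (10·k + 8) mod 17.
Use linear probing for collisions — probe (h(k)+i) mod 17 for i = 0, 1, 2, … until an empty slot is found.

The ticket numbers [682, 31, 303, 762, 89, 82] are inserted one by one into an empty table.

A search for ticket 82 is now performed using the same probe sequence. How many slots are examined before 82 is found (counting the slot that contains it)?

5

682 hashes to 11; slot 11 is free → place at 11.
31 hashes to 12; slot 12 is free → place at 12.
303 hashes to 12; 12 taken → place at 13.
762 hashes to 12; 12,13 taken → place at 14.
89 hashes to 14; 14 taken → place at 15.
82 hashes to 12; 12,13,14,15 taken → place at 16.
Table: [., ., ., ., ., ., ., ., ., ., ., 682, 31, 303, 762, 89, 82]
Lookup 82: h=12, probe 12,13,14,15,16 → found at 16.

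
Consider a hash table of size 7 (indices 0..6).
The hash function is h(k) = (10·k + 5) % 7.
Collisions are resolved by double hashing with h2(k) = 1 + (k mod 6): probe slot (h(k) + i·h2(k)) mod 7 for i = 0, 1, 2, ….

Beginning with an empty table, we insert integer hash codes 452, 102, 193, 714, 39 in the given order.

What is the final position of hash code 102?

452: h=3 -> slot 3
102: h=3, h2=1, probe 3,4 -> slot 4
193: h=3, h2=2, probe 3,5 -> slot 5
714: h=5, h2=1, probe 5,6 -> slot 6
39: h=3, h2=4, probe 3,0 -> slot 0
Table: [39, —, —, 452, 102, 193, 714]

4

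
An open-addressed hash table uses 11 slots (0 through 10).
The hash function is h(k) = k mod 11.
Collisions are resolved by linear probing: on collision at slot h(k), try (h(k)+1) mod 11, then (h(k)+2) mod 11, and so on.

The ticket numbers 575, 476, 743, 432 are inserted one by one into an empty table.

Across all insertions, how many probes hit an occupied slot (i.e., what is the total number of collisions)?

3

575: h=3 => slot 3
476: h=3, probe 3,4 => slot 4
743: h=6 => slot 6
432: h=3, probe 3,4,5 => slot 5
Table: [., ., ., 575, 476, 432, 743, ., ., ., .]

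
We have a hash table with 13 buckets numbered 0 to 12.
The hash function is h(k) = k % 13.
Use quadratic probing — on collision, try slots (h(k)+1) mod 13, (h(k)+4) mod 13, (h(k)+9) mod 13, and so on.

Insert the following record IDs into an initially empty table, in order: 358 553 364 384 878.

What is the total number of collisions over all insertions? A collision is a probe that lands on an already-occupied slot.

6

358 hashes to 7; slot 7 is free => place at 7.
553 hashes to 7; 7 taken => place at 8.
364 hashes to 0; slot 0 is free => place at 0.
384 hashes to 7; 7,8 taken => place at 11.
878 hashes to 7; 7,8,11 taken => place at 3.
Table: [364, -, -, 878, -, -, -, 358, 553, -, -, 384, -]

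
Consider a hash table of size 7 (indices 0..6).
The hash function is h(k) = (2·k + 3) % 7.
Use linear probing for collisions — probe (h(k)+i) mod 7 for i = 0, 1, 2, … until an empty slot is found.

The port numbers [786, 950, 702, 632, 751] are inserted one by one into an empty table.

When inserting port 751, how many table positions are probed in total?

4

Insert 786: h=0, slot 0 empty => index 0.
Insert 950: h=6, slot 6 empty => index 6.
Insert 702: h=0, slot 0 occupied => index 1.
Insert 632: h=0, slots 0,1 occupied => index 2.
Insert 751: h=0, slots 0,1,2 occupied => index 3.
Table: [786, 702, 632, 751, ∅, ∅, 950]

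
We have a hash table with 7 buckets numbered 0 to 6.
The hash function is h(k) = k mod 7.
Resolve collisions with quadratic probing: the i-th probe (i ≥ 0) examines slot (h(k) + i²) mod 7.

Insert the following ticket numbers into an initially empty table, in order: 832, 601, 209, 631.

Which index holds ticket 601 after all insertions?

0

Insert 832: h=6, slot 6 empty → index 6.
Insert 601: h=6, slot 6 occupied → index 0.
Insert 209: h=6, slots 6,0 occupied → index 3.
Insert 631: h=1, slot 1 empty → index 1.
Table: [601, 631, ∅, 209, ∅, ∅, 832]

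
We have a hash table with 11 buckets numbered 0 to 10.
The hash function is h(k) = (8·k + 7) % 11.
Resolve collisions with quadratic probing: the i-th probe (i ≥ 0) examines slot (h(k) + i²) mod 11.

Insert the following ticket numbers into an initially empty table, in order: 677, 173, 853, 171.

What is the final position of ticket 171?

677 hashes to 0; slot 0 is free => place at 0.
173 hashes to 5; slot 5 is free => place at 5.
853 hashes to 0; 0 taken => place at 1.
171 hashes to 0; 0,1 taken => place at 4.
Table: [677, 853, -, -, 171, 173, -, -, -, -, -]

4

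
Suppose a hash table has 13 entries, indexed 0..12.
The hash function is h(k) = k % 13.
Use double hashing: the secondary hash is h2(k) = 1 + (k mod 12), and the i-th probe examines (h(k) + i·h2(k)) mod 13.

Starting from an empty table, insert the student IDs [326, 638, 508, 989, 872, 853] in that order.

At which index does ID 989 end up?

7

Insert 326: h=1, slot 1 empty → index 1.
Insert 638: h=1, h2=3, slot 1 occupied → index 4.
Insert 508: h=1, h2=5, slot 1 occupied → index 6.
Insert 989: h=1, h2=6, slot 1 occupied → index 7.
Insert 872: h=1, h2=9, slot 1 occupied → index 10.
Insert 853: h=8, slot 8 empty → index 8.
Table: [_, 326, _, _, 638, _, 508, 989, 853, _, 872, _, _]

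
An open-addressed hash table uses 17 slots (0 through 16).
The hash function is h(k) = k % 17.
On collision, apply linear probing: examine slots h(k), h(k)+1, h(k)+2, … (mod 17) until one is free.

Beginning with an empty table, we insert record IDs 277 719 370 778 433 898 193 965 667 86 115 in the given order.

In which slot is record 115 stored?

277: h=5 => slot 5
719: h=5, probe 5,6 => slot 6
370: h=13 => slot 13
778: h=13, probe 13,14 => slot 14
433: h=8 => slot 8
898: h=14, probe 14,15 => slot 15
193: h=6, probe 6,7 => slot 7
965: h=13, probe 13,14,15,16 => slot 16
667: h=4 => slot 4
86: h=1 => slot 1
115: h=13, probe 13,14,15,16,0 => slot 0
Table: [115, 86, -, -, 667, 277, 719, 193, 433, -, -, -, -, 370, 778, 898, 965]

0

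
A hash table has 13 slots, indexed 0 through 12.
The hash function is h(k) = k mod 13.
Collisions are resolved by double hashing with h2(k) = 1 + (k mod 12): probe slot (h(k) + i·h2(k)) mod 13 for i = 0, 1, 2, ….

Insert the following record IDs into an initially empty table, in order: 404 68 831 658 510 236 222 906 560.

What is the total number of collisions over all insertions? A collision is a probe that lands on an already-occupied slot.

404: h=1 → slot 1
68: h=3 → slot 3
831: h=12 → slot 12
658: h=8 → slot 8
510: h=3, h2=7, probe 3,10 → slot 10
236: h=2 → slot 2
222: h=1, h2=7, probe 1,8,2,9 → slot 9
906: h=9, h2=7, probe 9,3,10,4 → slot 4
560: h=1, h2=9, probe 1,10,6 → slot 6
Table: [-, 404, 236, 68, 906, -, 560, -, 658, 222, 510, -, 831]

9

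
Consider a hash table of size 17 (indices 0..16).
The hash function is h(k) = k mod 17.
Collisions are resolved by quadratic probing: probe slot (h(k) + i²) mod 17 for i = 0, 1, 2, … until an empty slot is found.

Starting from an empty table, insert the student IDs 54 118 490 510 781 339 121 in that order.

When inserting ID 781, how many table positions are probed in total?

Insert 54: h=3, slot 3 empty → index 3.
Insert 118: h=16, slot 16 empty → index 16.
Insert 490: h=14, slot 14 empty → index 14.
Insert 510: h=0, slot 0 empty → index 0.
Insert 781: h=16, slots 16,0,3 occupied → index 8.
Insert 339: h=16, slots 16,0,3,8 occupied → index 15.
Insert 121: h=2, slot 2 empty → index 2.
Table: [510, —, 121, 54, —, —, —, —, 781, —, —, —, —, —, 490, 339, 118]

4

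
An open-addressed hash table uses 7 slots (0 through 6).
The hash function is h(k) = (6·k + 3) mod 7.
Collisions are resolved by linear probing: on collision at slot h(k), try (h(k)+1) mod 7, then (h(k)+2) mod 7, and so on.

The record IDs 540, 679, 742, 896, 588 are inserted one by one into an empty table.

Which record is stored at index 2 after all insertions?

540

540 hashes to 2; slot 2 is free => place at 2.
679 hashes to 3; slot 3 is free => place at 3.
742 hashes to 3; 3 taken => place at 4.
896 hashes to 3; 3,4 taken => place at 5.
588 hashes to 3; 3,4,5 taken => place at 6.
Table: [—, —, 540, 679, 742, 896, 588]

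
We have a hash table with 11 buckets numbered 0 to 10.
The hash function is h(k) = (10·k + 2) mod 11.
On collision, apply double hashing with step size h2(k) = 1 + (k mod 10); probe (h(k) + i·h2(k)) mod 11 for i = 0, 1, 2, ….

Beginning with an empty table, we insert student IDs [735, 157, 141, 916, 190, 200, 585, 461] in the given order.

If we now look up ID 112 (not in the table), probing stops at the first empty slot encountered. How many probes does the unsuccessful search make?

4

735: h=4 -> slot 4
157: h=10 -> slot 10
141: h=4, h2=2, probe 4,6 -> slot 6
916: h=10, h2=7, probe 10,6,2 -> slot 2
190: h=10, h2=1, probe 10,0 -> slot 0
200: h=0, h2=1, probe 0,1 -> slot 1
585: h=0, h2=6, probe 0,6,1,7 -> slot 7
461: h=3 -> slot 3
Table: [190, 200, 916, 461, 735, —, 141, 585, —, —, 157]
Lookup 112: h=0, h2=3, probe 0,3,6,9 → slot 9 empty, not found.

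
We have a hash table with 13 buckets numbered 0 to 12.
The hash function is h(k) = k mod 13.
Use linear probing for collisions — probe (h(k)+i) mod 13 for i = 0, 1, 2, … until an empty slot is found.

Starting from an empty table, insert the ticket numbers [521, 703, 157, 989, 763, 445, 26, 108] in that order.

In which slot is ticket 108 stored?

521: h=1 => slot 1
703: h=1, probe 1,2 => slot 2
157: h=1, probe 1,2,3 => slot 3
989: h=1, probe 1,2,3,4 => slot 4
763: h=9 => slot 9
445: h=3, probe 3,4,5 => slot 5
26: h=0 => slot 0
108: h=4, probe 4,5,6 => slot 6
Table: [26, 521, 703, 157, 989, 445, 108, -, -, 763, -, -, -]

6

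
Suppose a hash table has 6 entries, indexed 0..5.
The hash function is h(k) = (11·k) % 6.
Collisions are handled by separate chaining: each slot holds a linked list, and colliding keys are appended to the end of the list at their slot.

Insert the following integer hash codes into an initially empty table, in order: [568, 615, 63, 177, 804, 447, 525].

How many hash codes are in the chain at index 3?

5

Insert 568: h=2, bucket 2 empty -> new chain.
Insert 615: h=3, bucket 3 empty -> new chain.
Insert 63: h=3, bucket 3 nonempty -> append to chain.
Insert 177: h=3, bucket 3 nonempty -> append to chain.
Insert 804: h=0, bucket 0 empty -> new chain.
Insert 447: h=3, bucket 3 nonempty -> append to chain.
Insert 525: h=3, bucket 3 nonempty -> append to chain.
Final buckets:
0: 804
1: _
2: 568
3: 615 -> 63 -> 177 -> 447 -> 525
4: _
5: _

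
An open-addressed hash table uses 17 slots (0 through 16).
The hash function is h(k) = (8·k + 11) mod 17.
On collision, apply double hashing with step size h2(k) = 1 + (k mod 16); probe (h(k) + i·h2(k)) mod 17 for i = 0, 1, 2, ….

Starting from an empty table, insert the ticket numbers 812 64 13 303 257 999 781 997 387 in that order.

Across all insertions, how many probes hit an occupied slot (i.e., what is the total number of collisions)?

Insert 812: h=13, slot 13 empty → index 13.
Insert 64: h=13, h2=1, slot 13 occupied → index 14.
Insert 13: h=13, h2=14, slot 13 occupied → index 10.
Insert 303: h=4, slot 4 empty → index 4.
Insert 257: h=10, h2=2, slot 10 occupied → index 12.
Insert 999: h=13, h2=8, slots 13,4,12 occupied → index 3.
Insert 781: h=3, h2=14, slot 3 occupied → index 0.
Insert 997: h=14, h2=6, slots 14,3 occupied → index 9.
Insert 387: h=13, h2=4, slots 13,0,4 occupied → index 8.
Table: [781, ., ., 999, 303, ., ., ., 387, 997, 13, ., 257, 812, 64, ., .]

12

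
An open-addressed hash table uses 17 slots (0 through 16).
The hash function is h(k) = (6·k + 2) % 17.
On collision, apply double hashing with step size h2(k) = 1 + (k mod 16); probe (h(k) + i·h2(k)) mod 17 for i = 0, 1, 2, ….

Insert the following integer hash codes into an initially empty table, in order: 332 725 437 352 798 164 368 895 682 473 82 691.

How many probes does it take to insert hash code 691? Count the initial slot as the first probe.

3

Insert 332: h=5, slot 5 empty -> index 5.
Insert 725: h=0, slot 0 empty -> index 0.
Insert 437: h=6, slot 6 empty -> index 6.
Insert 352: h=6, h2=1, slot 6 occupied -> index 7.
Insert 798: h=13, slot 13 empty -> index 13.
Insert 164: h=0, h2=5, slots 0,5 occupied -> index 10.
Insert 368: h=0, h2=1, slot 0 occupied -> index 1.
Insert 895: h=0, h2=16, slot 0 occupied -> index 16.
Insert 682: h=14, slot 14 empty -> index 14.
Insert 473: h=1, h2=10, slot 1 occupied -> index 11.
Insert 82: h=1, h2=3, slot 1 occupied -> index 4.
Insert 691: h=0, h2=4, slots 0,4 occupied -> index 8.
Table: [725, 368, -, -, 82, 332, 437, 352, 691, -, 164, 473, -, 798, 682, -, 895]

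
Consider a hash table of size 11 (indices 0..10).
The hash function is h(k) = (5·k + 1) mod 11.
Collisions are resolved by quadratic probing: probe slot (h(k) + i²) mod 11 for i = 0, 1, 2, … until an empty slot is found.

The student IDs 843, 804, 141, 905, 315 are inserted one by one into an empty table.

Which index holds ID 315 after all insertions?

Insert 843: h=3, slot 3 empty → index 3.
Insert 804: h=6, slot 6 empty → index 6.
Insert 141: h=2, slot 2 empty → index 2.
Insert 905: h=5, slot 5 empty → index 5.
Insert 315: h=3, slot 3 occupied → index 4.
Table: [_, _, 141, 843, 315, 905, 804, _, _, _, _]

4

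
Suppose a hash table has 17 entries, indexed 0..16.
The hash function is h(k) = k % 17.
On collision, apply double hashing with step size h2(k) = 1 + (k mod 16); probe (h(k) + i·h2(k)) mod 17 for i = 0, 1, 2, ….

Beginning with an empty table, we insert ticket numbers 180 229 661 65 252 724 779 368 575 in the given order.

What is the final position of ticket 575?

180: h=10 => slot 10
229: h=8 => slot 8
661: h=15 => slot 15
65: h=14 => slot 14
252: h=14, h2=13, probe 14,10,6 => slot 6
724: h=10, h2=5, probe 10,15,3 => slot 3
779: h=14, h2=12, probe 14,9 => slot 9
368: h=11 => slot 11
575: h=14, h2=16, probe 14,13 => slot 13
Table: [_, _, _, 724, _, _, 252, _, 229, 779, 180, 368, _, 575, 65, 661, _]

13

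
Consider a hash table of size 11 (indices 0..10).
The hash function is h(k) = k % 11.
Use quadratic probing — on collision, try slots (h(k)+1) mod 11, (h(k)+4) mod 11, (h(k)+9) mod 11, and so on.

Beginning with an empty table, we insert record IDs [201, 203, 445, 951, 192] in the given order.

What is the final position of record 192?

10

201 hashes to 3; slot 3 is free -> place at 3.
203 hashes to 5; slot 5 is free -> place at 5.
445 hashes to 5; 5 taken -> place at 6.
951 hashes to 5; 5,6 taken -> place at 9.
192 hashes to 5; 5,6,9,3 taken -> place at 10.
Table: [., ., ., 201, ., 203, 445, ., ., 951, 192]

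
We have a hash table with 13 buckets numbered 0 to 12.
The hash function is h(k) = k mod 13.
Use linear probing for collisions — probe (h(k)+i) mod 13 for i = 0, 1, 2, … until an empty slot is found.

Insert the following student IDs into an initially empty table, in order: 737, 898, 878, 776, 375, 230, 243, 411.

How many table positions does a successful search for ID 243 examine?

737 hashes to 9; slot 9 is free -> place at 9.
898 hashes to 1; slot 1 is free -> place at 1.
878 hashes to 7; slot 7 is free -> place at 7.
776 hashes to 9; 9 taken -> place at 10.
375 hashes to 11; slot 11 is free -> place at 11.
230 hashes to 9; 9,10,11 taken -> place at 12.
243 hashes to 9; 9,10,11,12 taken -> place at 0.
411 hashes to 8; slot 8 is free -> place at 8.
Table: [243, 898, -, -, -, -, -, 878, 411, 737, 776, 375, 230]
Lookup 243: h=9, probe 9,10,11,12,0 → found at 0.

5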